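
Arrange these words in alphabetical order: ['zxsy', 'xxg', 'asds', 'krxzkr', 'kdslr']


Compare strings character by character (the first differing letter decides):
  'asds' < 'kdslr' since 'a' < 'k' at position 1
  'kdslr' < 'krxzkr' since 'd' < 'r' at position 2
  'krxzkr' < 'xxg' since 'k' < 'x' at position 1
  'xxg' < 'zxsy' since 'x' < 'z' at position 1
Chaining these comparisons gives the alphabetical order.
Final answer: ['asds', 'kdslr', 'krxzkr', 'xxg', 'zxsy']


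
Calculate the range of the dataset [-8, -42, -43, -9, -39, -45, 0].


Maximum value: 0
Minimum value: -45
Range = 0 - (-45) = 45
Final answer: 45


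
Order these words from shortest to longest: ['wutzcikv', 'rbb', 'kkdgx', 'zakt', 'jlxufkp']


Compute lengths:
  'wutzcikv' has length 8
  'rbb' has length 3
  'kkdgx' has length 5
  'zakt' has length 4
  'jlxufkp' has length 7
Lengths in increasing order: 3 < 4 < 5 < 7 < 8
Listing the words in that order gives the answer.
Final answer: ['rbb', 'zakt', 'kkdgx', 'jlxufkp', 'wutzcikv']


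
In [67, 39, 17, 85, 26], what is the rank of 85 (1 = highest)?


Sort descending: [85, 67, 39, 26, 17]
Find 85 in the sorted list.
85 is at position 1.
Final answer: 1


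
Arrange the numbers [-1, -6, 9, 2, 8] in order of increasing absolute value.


Compute absolute values:
  |-1| = 1
  |-6| = 6
  |9| = 9
  |2| = 2
  |8| = 8
Absolute values in increasing order: 1 < 2 < 6 < 8 < 9
Listing the original numbers in that order gives the answer.
Final answer: [-1, 2, -6, 8, 9]


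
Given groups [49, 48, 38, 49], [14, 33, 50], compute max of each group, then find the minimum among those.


Find max of each group:
  Group 1: [49, 48, 38, 49] -> max = 49
  Group 2: [14, 33, 50] -> max = 50
Maxes: [49, 50]
Minimum of maxes = 49
Final answer: 49


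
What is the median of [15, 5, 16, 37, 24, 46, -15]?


First, sort the list: [-15, 5, 15, 16, 24, 37, 46]
The list has 7 elements (odd count).
The middle index is 3 (0-based), and the element there is 16.
Final answer: 16


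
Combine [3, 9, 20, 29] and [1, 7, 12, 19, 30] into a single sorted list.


List A: [3, 9, 20, 29]
List B: [1, 7, 12, 19, 30]
Repeatedly compare the front elements and take the smaller:
  3 vs 1 -> take 1
  3 vs 7 -> take 3
  9 vs 7 -> take 7
  9 vs 12 -> take 9
  20 vs 12 -> take 12
  20 vs 19 -> take 19
  20 vs 30 -> take 20
  29 vs 30 -> take 29
  A is exhausted; append the rest of B: [30]
Final answer: [1, 3, 7, 9, 12, 19, 20, 29, 30]


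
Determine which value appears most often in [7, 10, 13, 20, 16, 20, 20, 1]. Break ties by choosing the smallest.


Count the frequency of each value:
  1 appears 1 time(s)
  7 appears 1 time(s)
  10 appears 1 time(s)
  13 appears 1 time(s)
  16 appears 1 time(s)
  20 appears 3 time(s)
Maximum frequency is 3.
Only 20 reaches that frequency, so it is the mode.
Final answer: 20


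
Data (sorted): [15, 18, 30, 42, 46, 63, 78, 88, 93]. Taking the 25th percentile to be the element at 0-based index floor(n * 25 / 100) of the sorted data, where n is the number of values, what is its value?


The dataset has n = 9 elements.
Index = floor(9 * 25 / 100) = floor(225 / 100) = floor(2.25) = 2
Counting from index 0 in the sorted data, the element at index 2 is 30.
Final answer: 30


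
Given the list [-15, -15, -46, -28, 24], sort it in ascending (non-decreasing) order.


Original list: [-15, -15, -46, -28, 24]
Repeatedly take the smallest remaining element:
  Remaining [-15, -15, -46, -28, 24] -> smallest is -46
  Remaining [-15, -15, -28, 24] -> smallest is -28
  Remaining [-15, -15, 24] -> smallest is -15
  Remaining [-15, 24] -> smallest is -15
  Remaining [24] -> smallest is 24
Collecting the picks in order gives the sorted list.
Final answer: [-46, -28, -15, -15, 24]


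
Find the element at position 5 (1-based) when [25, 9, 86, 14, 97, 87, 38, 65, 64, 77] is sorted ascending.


Sort ascending: [9, 14, 25, 38, 64, 65, 77, 86, 87, 97]
The 5th element (1-indexed) is at index 4.
Value = 64
Final answer: 64


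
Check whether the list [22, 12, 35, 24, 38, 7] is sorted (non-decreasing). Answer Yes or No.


Check consecutive pairs:
  22 <= 12? False
  12 <= 35? True
  35 <= 24? False
  24 <= 38? True
  38 <= 7? False
3 consecutive pair(s) are out of order, so the list is not sorted.
Final answer: No


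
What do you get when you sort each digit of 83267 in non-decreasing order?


The number 83267 has digits: 8, 3, 2, 6, 7
Sorted: 2, 3, 6, 7, 8
Joining the sorted digits gives the result.
Final answer: 23678


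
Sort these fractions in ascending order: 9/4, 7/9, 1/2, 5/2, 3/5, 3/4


Convert to decimal for comparison:
  9/4 = 2.25
  7/9 = 0.7778
  1/2 = 0.5
  5/2 = 2.5
  3/5 = 0.6
  3/4 = 0.75
Decimals in increasing order: 0.5 < 0.6 < 0.75 < 0.7778 < 2.25 < 2.5
Writing each back as its fraction gives the sorted order.
Final answer: 1/2, 3/5, 3/4, 7/9, 9/4, 5/2


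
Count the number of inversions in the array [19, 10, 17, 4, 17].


For each element, count the later elements that are smaller than it:
  19 (index 0): smaller elements after it = [10, 17, 4, 17] -> 4
  10 (index 1): smaller elements after it = [4] -> 1
  17 (index 2): smaller elements after it = [4] -> 1
  4 (index 3): smaller elements after it = [] -> 0
Total inversions = 4 + 1 + 1 + 0 = 6
Final answer: 6


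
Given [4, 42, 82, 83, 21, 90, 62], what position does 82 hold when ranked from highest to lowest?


Sort descending: [90, 83, 82, 62, 42, 21, 4]
Find 82 in the sorted list.
82 is at position 3.
Final answer: 3


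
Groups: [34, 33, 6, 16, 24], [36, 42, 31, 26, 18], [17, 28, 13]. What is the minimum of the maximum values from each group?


Find max of each group:
  Group 1: [34, 33, 6, 16, 24] -> max = 34
  Group 2: [36, 42, 31, 26, 18] -> max = 42
  Group 3: [17, 28, 13] -> max = 28
Maxes: [34, 42, 28]
Minimum of maxes = 28
Final answer: 28


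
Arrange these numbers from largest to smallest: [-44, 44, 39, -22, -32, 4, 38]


Original list: [-44, 44, 39, -22, -32, 4, 38]
Repeatedly take the largest remaining element:
  Remaining [-44, 44, 39, -22, -32, 4, 38] -> largest is 44
  Remaining [-44, 39, -22, -32, 4, 38] -> largest is 39
  Remaining [-44, -22, -32, 4, 38] -> largest is 38
  Remaining [-44, -22, -32, 4] -> largest is 4
  Remaining [-44, -22, -32] -> largest is -22
  Remaining [-44, -32] -> largest is -32
  Remaining [-44] -> largest is -44
Collecting the picks in order gives the descending list.
Final answer: [44, 39, 38, 4, -22, -32, -44]


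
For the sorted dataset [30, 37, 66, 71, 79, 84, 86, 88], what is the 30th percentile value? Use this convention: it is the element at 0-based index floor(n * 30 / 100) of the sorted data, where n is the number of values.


The dataset has n = 8 elements.
Index = floor(8 * 30 / 100) = floor(240 / 100) = floor(2.4) = 2
Counting from index 0 in the sorted data, the element at index 2 is 66.
Final answer: 66


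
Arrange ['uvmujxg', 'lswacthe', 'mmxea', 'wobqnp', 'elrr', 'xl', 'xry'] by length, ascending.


Compute lengths:
  'uvmujxg' has length 7
  'lswacthe' has length 8
  'mmxea' has length 5
  'wobqnp' has length 6
  'elrr' has length 4
  'xl' has length 2
  'xry' has length 3
Lengths in increasing order: 2 < 3 < 4 < 5 < 6 < 7 < 8
Listing the words in that order gives the answer.
Final answer: ['xl', 'xry', 'elrr', 'mmxea', 'wobqnp', 'uvmujxg', 'lswacthe']


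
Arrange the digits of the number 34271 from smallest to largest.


The number 34271 has digits: 3, 4, 2, 7, 1
Sorted: 1, 2, 3, 4, 7
Joining the sorted digits gives the result.
Final answer: 12347


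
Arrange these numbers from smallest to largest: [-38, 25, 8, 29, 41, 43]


Original list: [-38, 25, 8, 29, 41, 43]
Repeatedly take the smallest remaining element:
  Remaining [-38, 25, 8, 29, 41, 43] -> smallest is -38
  Remaining [25, 8, 29, 41, 43] -> smallest is 8
  Remaining [25, 29, 41, 43] -> smallest is 25
  Remaining [29, 41, 43] -> smallest is 29
  Remaining [41, 43] -> smallest is 41
  Remaining [43] -> smallest is 43
Collecting the picks in order gives the sorted list.
Final answer: [-38, 8, 25, 29, 41, 43]


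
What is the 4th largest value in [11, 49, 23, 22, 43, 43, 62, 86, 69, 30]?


Sort descending: [86, 69, 62, 49, 43, 43, 30, 23, 22, 11]
The 4th element (1-indexed) is at index 3.
Value = 49
Final answer: 49


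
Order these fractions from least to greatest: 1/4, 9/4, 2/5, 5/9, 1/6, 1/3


Convert to decimal for comparison:
  1/4 = 0.25
  9/4 = 2.25
  2/5 = 0.4
  5/9 = 0.5556
  1/6 = 0.1667
  1/3 = 0.3333
Decimals in increasing order: 0.1667 < 0.25 < 0.3333 < 0.4 < 0.5556 < 2.25
Writing each back as its fraction gives the sorted order.
Final answer: 1/6, 1/4, 1/3, 2/5, 5/9, 9/4


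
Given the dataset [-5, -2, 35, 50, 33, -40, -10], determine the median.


First, sort the list: [-40, -10, -5, -2, 33, 35, 50]
The list has 7 elements (odd count).
The middle index is 3 (0-based), and the element there is -2.
Final answer: -2


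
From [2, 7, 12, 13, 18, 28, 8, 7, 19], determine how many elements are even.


Check each element:
  2 is even
  7 is odd
  12 is even
  13 is odd
  18 is even
  28 is even
  8 is even
  7 is odd
  19 is odd
Evens: [2, 12, 18, 28, 8]
Count of evens = 5
Final answer: 5


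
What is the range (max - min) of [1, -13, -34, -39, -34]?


Maximum value: 1
Minimum value: -39
Range = 1 - (-39) = 40
Final answer: 40


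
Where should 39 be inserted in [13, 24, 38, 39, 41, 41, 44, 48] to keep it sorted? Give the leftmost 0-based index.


List is sorted: [13, 24, 38, 39, 41, 41, 44, 48]
We need the leftmost position where 39 can be inserted, i.e. the first index whose element is >= 39 (or the end of the list if none is).
Binary search with low=0, high=8 (0-based indices):
  low=0, high=8, mid=4: a[4]=41 >= 39, so high = 4
  low=0, high=4, mid=2: a[2]=38 < 39, so low = 3
  low=3, high=4, mid=3: a[3]=39 >= 39, so high = 3
Now low = high = 3, so the insertion index is 3.
Final answer: 3


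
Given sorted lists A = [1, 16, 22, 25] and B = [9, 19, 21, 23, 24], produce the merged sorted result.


List A: [1, 16, 22, 25]
List B: [9, 19, 21, 23, 24]
Repeatedly compare the front elements and take the smaller:
  1 vs 9 -> take 1
  16 vs 9 -> take 9
  16 vs 19 -> take 16
  22 vs 19 -> take 19
  22 vs 21 -> take 21
  22 vs 23 -> take 22
  25 vs 23 -> take 23
  25 vs 24 -> take 24
  B is exhausted; append the rest of A: [25]
Final answer: [1, 9, 16, 19, 21, 22, 23, 24, 25]


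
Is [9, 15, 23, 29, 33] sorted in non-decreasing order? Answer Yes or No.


Check consecutive pairs:
  9 <= 15? True
  15 <= 23? True
  23 <= 29? True
  29 <= 33? True
Every consecutive pair is in order, so the list is non-decreasing.
Final answer: Yes


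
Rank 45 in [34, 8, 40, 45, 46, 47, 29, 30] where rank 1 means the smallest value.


Sort ascending: [8, 29, 30, 34, 40, 45, 46, 47]
Find 45 in the sorted list.
45 is at position 6 (1-indexed).
Final answer: 6


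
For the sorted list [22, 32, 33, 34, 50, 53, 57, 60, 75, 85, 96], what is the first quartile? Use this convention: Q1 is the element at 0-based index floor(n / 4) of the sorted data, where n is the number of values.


The list has n = 11 elements.
Q1 index = floor(11 / 4) = floor(2.75) = 2
Counting from index 0 in the sorted data, the element at index 2 is 33.
Final answer: 33


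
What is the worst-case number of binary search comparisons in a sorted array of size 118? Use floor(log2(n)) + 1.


Binary search halves the search space each step.
Maximum comparisons = floor(log2(118)) + 1
log2(118) = 6.8826
floor(log2(118)) = 6, so 6 + 1 = 7
Final answer: 7


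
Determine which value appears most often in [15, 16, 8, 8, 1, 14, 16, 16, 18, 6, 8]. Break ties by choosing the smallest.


Count the frequency of each value:
  1 appears 1 time(s)
  6 appears 1 time(s)
  8 appears 3 time(s)
  14 appears 1 time(s)
  15 appears 1 time(s)
  16 appears 3 time(s)
  18 appears 1 time(s)
Maximum frequency is 3.
Values reaching that frequency: [8, 16]; the smallest is 8.
Final answer: 8


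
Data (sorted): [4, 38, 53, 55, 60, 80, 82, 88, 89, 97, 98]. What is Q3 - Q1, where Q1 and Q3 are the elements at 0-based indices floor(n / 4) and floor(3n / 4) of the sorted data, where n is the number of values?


The data has n = 11 elements.
Q1 index = floor(11 / 4) = floor(2.75) = 2; Q3 index = floor(3 * 11 / 4) = floor(8.25) = 8
Q1 = element at index 2 = 53
Q3 = element at index 8 = 89
IQR = 89 - 53 = 36
Final answer: 36


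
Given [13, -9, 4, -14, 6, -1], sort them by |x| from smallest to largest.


Compute absolute values:
  |13| = 13
  |-9| = 9
  |4| = 4
  |-14| = 14
  |6| = 6
  |-1| = 1
Absolute values in increasing order: 1 < 4 < 6 < 9 < 13 < 14
Listing the original numbers in that order gives the answer.
Final answer: [-1, 4, 6, -9, 13, -14]


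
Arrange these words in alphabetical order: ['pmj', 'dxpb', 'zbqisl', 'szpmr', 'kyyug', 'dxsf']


Compare strings character by character (the first differing letter decides):
  'dxpb' < 'dxsf' since 'p' < 's' at position 3
  'dxsf' < 'kyyug' since 'd' < 'k' at position 1
  'kyyug' < 'pmj' since 'k' < 'p' at position 1
  'pmj' < 'szpmr' since 'p' < 's' at position 1
  'szpmr' < 'zbqisl' since 's' < 'z' at position 1
Chaining these comparisons gives the alphabetical order.
Final answer: ['dxpb', 'dxsf', 'kyyug', 'pmj', 'szpmr', 'zbqisl']


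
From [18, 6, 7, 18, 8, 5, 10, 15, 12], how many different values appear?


List all unique values:
Distinct values: [5, 6, 7, 8, 10, 12, 15, 18]
Count = 8
Final answer: 8


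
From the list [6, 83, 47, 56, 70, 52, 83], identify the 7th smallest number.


Sort ascending: [6, 47, 52, 56, 70, 83, 83]
The 7th element (1-indexed) is at index 6.
Value = 83
Final answer: 83


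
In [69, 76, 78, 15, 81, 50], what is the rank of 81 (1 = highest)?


Sort descending: [81, 78, 76, 69, 50, 15]
Find 81 in the sorted list.
81 is at position 1.
Final answer: 1


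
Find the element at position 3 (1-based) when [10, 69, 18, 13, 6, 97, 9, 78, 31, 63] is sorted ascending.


Sort ascending: [6, 9, 10, 13, 18, 31, 63, 69, 78, 97]
The 3rd element (1-indexed) is at index 2.
Value = 10
Final answer: 10


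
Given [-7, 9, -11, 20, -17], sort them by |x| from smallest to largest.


Compute absolute values:
  |-7| = 7
  |9| = 9
  |-11| = 11
  |20| = 20
  |-17| = 17
Absolute values in increasing order: 7 < 9 < 11 < 17 < 20
Listing the original numbers in that order gives the answer.
Final answer: [-7, 9, -11, -17, 20]


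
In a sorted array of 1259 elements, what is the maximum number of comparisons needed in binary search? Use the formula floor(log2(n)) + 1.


Binary search halves the search space each step.
Maximum comparisons = floor(log2(1259)) + 1
log2(1259) = 10.2981
floor(log2(1259)) = 10, so 10 + 1 = 11
Final answer: 11


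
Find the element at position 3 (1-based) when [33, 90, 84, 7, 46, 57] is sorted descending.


Sort descending: [90, 84, 57, 46, 33, 7]
The 3rd element (1-indexed) is at index 2.
Value = 57
Final answer: 57


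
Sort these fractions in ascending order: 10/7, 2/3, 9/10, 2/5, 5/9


Convert to decimal for comparison:
  10/7 = 1.4286
  2/3 = 0.6667
  9/10 = 0.9
  2/5 = 0.4
  5/9 = 0.5556
Decimals in increasing order: 0.4 < 0.5556 < 0.6667 < 0.9 < 1.4286
Writing each back as its fraction gives the sorted order.
Final answer: 2/5, 5/9, 2/3, 9/10, 10/7


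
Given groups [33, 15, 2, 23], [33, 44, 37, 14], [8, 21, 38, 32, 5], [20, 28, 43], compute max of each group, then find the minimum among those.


Find max of each group:
  Group 1: [33, 15, 2, 23] -> max = 33
  Group 2: [33, 44, 37, 14] -> max = 44
  Group 3: [8, 21, 38, 32, 5] -> max = 38
  Group 4: [20, 28, 43] -> max = 43
Maxes: [33, 44, 38, 43]
Minimum of maxes = 33
Final answer: 33


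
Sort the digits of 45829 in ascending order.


The number 45829 has digits: 4, 5, 8, 2, 9
Sorted: 2, 4, 5, 8, 9
Joining the sorted digits gives the result.
Final answer: 24589


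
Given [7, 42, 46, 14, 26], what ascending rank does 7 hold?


Sort ascending: [7, 14, 26, 42, 46]
Find 7 in the sorted list.
7 is at position 1 (1-indexed).
Final answer: 1


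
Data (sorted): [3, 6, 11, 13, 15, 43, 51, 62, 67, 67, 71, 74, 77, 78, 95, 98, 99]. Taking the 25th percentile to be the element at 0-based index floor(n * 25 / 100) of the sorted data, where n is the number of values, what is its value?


The dataset has n = 17 elements.
Index = floor(17 * 25 / 100) = floor(425 / 100) = floor(4.25) = 4
Counting from index 0 in the sorted data, the element at index 4 is 15.
Final answer: 15


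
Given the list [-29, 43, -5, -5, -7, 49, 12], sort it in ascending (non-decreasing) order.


Original list: [-29, 43, -5, -5, -7, 49, 12]
Repeatedly take the smallest remaining element:
  Remaining [-29, 43, -5, -5, -7, 49, 12] -> smallest is -29
  Remaining [43, -5, -5, -7, 49, 12] -> smallest is -7
  Remaining [43, -5, -5, 49, 12] -> smallest is -5
  Remaining [43, -5, 49, 12] -> smallest is -5
  Remaining [43, 49, 12] -> smallest is 12
  Remaining [43, 49] -> smallest is 43
  Remaining [49] -> smallest is 49
Collecting the picks in order gives the sorted list.
Final answer: [-29, -7, -5, -5, 12, 43, 49]


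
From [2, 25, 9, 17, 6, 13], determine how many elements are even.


Check each element:
  2 is even
  25 is odd
  9 is odd
  17 is odd
  6 is even
  13 is odd
Evens: [2, 6]
Count of evens = 2
Final answer: 2


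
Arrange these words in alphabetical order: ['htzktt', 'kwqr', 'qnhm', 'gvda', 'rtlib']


Compare strings character by character (the first differing letter decides):
  'gvda' < 'htzktt' since 'g' < 'h' at position 1
  'htzktt' < 'kwqr' since 'h' < 'k' at position 1
  'kwqr' < 'qnhm' since 'k' < 'q' at position 1
  'qnhm' < 'rtlib' since 'q' < 'r' at position 1
Chaining these comparisons gives the alphabetical order.
Final answer: ['gvda', 'htzktt', 'kwqr', 'qnhm', 'rtlib']


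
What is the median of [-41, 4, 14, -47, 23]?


First, sort the list: [-47, -41, 4, 14, 23]
The list has 5 elements (odd count).
The middle index is 2 (0-based), and the element there is 4.
Final answer: 4


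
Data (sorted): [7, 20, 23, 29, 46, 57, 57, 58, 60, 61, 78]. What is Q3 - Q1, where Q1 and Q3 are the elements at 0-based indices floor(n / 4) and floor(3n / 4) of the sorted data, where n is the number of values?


The data has n = 11 elements.
Q1 index = floor(11 / 4) = floor(2.75) = 2; Q3 index = floor(3 * 11 / 4) = floor(8.25) = 8
Q1 = element at index 2 = 23
Q3 = element at index 8 = 60
IQR = 60 - 23 = 37
Final answer: 37


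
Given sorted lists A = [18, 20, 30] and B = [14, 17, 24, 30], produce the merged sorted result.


List A: [18, 20, 30]
List B: [14, 17, 24, 30]
Repeatedly compare the front elements and take the smaller:
  18 vs 14 -> take 14
  18 vs 17 -> take 17
  18 vs 24 -> take 18
  20 vs 24 -> take 20
  30 vs 24 -> take 24
  30 vs 30 -> take 30
  A is exhausted; append the rest of B: [30]
Final answer: [14, 17, 18, 20, 24, 30, 30]


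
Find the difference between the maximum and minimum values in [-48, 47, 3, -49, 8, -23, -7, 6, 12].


Maximum value: 47
Minimum value: -49
Range = 47 - (-49) = 96
Final answer: 96


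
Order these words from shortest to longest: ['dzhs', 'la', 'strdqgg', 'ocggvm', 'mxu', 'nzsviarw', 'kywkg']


Compute lengths:
  'dzhs' has length 4
  'la' has length 2
  'strdqgg' has length 7
  'ocggvm' has length 6
  'mxu' has length 3
  'nzsviarw' has length 8
  'kywkg' has length 5
Lengths in increasing order: 2 < 3 < 4 < 5 < 6 < 7 < 8
Listing the words in that order gives the answer.
Final answer: ['la', 'mxu', 'dzhs', 'kywkg', 'ocggvm', 'strdqgg', 'nzsviarw']


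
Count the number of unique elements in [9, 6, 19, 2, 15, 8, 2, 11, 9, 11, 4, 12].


List all unique values:
Distinct values: [2, 4, 6, 8, 9, 11, 12, 15, 19]
Count = 9
Final answer: 9


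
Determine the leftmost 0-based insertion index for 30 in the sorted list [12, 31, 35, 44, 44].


List is sorted: [12, 31, 35, 44, 44]
We need the leftmost position where 30 can be inserted, i.e. the first index whose element is >= 30 (or the end of the list if none is).
Binary search with low=0, high=5 (0-based indices):
  low=0, high=5, mid=2: a[2]=35 >= 30, so high = 2
  low=0, high=2, mid=1: a[1]=31 >= 30, so high = 1
  low=0, high=1, mid=0: a[0]=12 < 30, so low = 1
Now low = high = 1, so the insertion index is 1.
Final answer: 1


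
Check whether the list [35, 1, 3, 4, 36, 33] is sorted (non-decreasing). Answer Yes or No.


Check consecutive pairs:
  35 <= 1? False
  1 <= 3? True
  3 <= 4? True
  4 <= 36? True
  36 <= 33? False
2 consecutive pair(s) are out of order, so the list is not sorted.
Final answer: No


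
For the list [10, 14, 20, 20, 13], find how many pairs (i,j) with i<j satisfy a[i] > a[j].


For each element, count the later elements that are smaller than it:
  10 (index 0): smaller elements after it = [] -> 0
  14 (index 1): smaller elements after it = [13] -> 1
  20 (index 2): smaller elements after it = [13] -> 1
  20 (index 3): smaller elements after it = [13] -> 1
Total inversions = 0 + 1 + 1 + 1 = 3
Final answer: 3


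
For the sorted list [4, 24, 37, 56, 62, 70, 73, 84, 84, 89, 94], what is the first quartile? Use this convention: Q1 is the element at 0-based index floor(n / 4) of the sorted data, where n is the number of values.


The list has n = 11 elements.
Q1 index = floor(11 / 4) = floor(2.75) = 2
Counting from index 0 in the sorted data, the element at index 2 is 37.
Final answer: 37


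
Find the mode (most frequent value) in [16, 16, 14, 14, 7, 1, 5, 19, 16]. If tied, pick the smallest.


Count the frequency of each value:
  1 appears 1 time(s)
  5 appears 1 time(s)
  7 appears 1 time(s)
  14 appears 2 time(s)
  16 appears 3 time(s)
  19 appears 1 time(s)
Maximum frequency is 3.
Only 16 reaches that frequency, so it is the mode.
Final answer: 16


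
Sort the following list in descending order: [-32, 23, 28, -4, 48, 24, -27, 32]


Original list: [-32, 23, 28, -4, 48, 24, -27, 32]
Repeatedly take the largest remaining element:
  Remaining [-32, 23, 28, -4, 48, 24, -27, 32] -> largest is 48
  Remaining [-32, 23, 28, -4, 24, -27, 32] -> largest is 32
  Remaining [-32, 23, 28, -4, 24, -27] -> largest is 28
  Remaining [-32, 23, -4, 24, -27] -> largest is 24
  Remaining [-32, 23, -4, -27] -> largest is 23
  Remaining [-32, -4, -27] -> largest is -4
  Remaining [-32, -27] -> largest is -27
  Remaining [-32] -> largest is -32
Collecting the picks in order gives the descending list.
Final answer: [48, 32, 28, 24, 23, -4, -27, -32]


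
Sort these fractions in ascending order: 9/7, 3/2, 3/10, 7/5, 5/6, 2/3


Convert to decimal for comparison:
  9/7 = 1.2857
  3/2 = 1.5
  3/10 = 0.3
  7/5 = 1.4
  5/6 = 0.8333
  2/3 = 0.6667
Decimals in increasing order: 0.3 < 0.6667 < 0.8333 < 1.2857 < 1.4 < 1.5
Writing each back as its fraction gives the sorted order.
Final answer: 3/10, 2/3, 5/6, 9/7, 7/5, 3/2


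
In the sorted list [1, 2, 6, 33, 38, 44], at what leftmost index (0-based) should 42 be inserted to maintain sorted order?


List is sorted: [1, 2, 6, 33, 38, 44]
We need the leftmost position where 42 can be inserted, i.e. the first index whose element is >= 42 (or the end of the list if none is).
Binary search with low=0, high=6 (0-based indices):
  low=0, high=6, mid=3: a[3]=33 < 42, so low = 4
  low=4, high=6, mid=5: a[5]=44 >= 42, so high = 5
  low=4, high=5, mid=4: a[4]=38 < 42, so low = 5
Now low = high = 5, so the insertion index is 5.
Final answer: 5


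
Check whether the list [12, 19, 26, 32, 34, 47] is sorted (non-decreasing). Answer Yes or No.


Check consecutive pairs:
  12 <= 19? True
  19 <= 26? True
  26 <= 32? True
  32 <= 34? True
  34 <= 47? True
Every consecutive pair is in order, so the list is non-decreasing.
Final answer: Yes


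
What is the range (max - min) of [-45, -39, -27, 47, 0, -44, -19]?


Maximum value: 47
Minimum value: -45
Range = 47 - (-45) = 92
Final answer: 92


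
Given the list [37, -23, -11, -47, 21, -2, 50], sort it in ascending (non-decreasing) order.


Original list: [37, -23, -11, -47, 21, -2, 50]
Repeatedly take the smallest remaining element:
  Remaining [37, -23, -11, -47, 21, -2, 50] -> smallest is -47
  Remaining [37, -23, -11, 21, -2, 50] -> smallest is -23
  Remaining [37, -11, 21, -2, 50] -> smallest is -11
  Remaining [37, 21, -2, 50] -> smallest is -2
  Remaining [37, 21, 50] -> smallest is 21
  Remaining [37, 50] -> smallest is 37
  Remaining [50] -> smallest is 50
Collecting the picks in order gives the sorted list.
Final answer: [-47, -23, -11, -2, 21, 37, 50]


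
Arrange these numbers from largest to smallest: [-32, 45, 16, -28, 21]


Original list: [-32, 45, 16, -28, 21]
Repeatedly take the largest remaining element:
  Remaining [-32, 45, 16, -28, 21] -> largest is 45
  Remaining [-32, 16, -28, 21] -> largest is 21
  Remaining [-32, 16, -28] -> largest is 16
  Remaining [-32, -28] -> largest is -28
  Remaining [-32] -> largest is -32
Collecting the picks in order gives the descending list.
Final answer: [45, 21, 16, -28, -32]


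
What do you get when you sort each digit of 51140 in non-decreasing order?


The number 51140 has digits: 5, 1, 1, 4, 0
Sorted: 0, 1, 1, 4, 5
Joining the sorted digits gives the result.
Final answer: 01145


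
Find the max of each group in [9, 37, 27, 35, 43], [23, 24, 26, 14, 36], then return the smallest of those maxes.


Find max of each group:
  Group 1: [9, 37, 27, 35, 43] -> max = 43
  Group 2: [23, 24, 26, 14, 36] -> max = 36
Maxes: [43, 36]
Minimum of maxes = 36
Final answer: 36


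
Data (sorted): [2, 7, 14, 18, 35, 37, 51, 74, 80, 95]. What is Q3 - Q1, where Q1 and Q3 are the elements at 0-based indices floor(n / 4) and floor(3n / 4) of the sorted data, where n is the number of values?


The data has n = 10 elements.
Q1 index = floor(10 / 4) = floor(2.5) = 2; Q3 index = floor(3 * 10 / 4) = floor(7.5) = 7
Q1 = element at index 2 = 14
Q3 = element at index 7 = 74
IQR = 74 - 14 = 60
Final answer: 60


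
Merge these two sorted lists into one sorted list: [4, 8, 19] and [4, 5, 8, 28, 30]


List A: [4, 8, 19]
List B: [4, 5, 8, 28, 30]
Repeatedly compare the front elements and take the smaller:
  4 vs 4 -> take 4
  8 vs 4 -> take 4
  8 vs 5 -> take 5
  8 vs 8 -> take 8
  19 vs 8 -> take 8
  19 vs 28 -> take 19
  A is exhausted; append the rest of B: [28, 30]
Final answer: [4, 4, 5, 8, 8, 19, 28, 30]


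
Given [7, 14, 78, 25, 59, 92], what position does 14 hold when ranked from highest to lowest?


Sort descending: [92, 78, 59, 25, 14, 7]
Find 14 in the sorted list.
14 is at position 5.
Final answer: 5


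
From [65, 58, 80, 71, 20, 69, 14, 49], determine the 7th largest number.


Sort descending: [80, 71, 69, 65, 58, 49, 20, 14]
The 7th element (1-indexed) is at index 6.
Value = 20
Final answer: 20


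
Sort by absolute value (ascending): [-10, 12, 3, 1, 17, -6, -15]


Compute absolute values:
  |-10| = 10
  |12| = 12
  |3| = 3
  |1| = 1
  |17| = 17
  |-6| = 6
  |-15| = 15
Absolute values in increasing order: 1 < 3 < 6 < 10 < 12 < 15 < 17
Listing the original numbers in that order gives the answer.
Final answer: [1, 3, -6, -10, 12, -15, 17]


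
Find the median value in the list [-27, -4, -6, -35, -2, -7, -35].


First, sort the list: [-35, -35, -27, -7, -6, -4, -2]
The list has 7 elements (odd count).
The middle index is 3 (0-based), and the element there is -7.
Final answer: -7


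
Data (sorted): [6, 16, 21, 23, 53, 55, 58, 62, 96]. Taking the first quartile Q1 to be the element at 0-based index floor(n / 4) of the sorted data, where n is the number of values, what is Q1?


The list has n = 9 elements.
Q1 index = floor(9 / 4) = floor(2.25) = 2
Counting from index 0 in the sorted data, the element at index 2 is 21.
Final answer: 21


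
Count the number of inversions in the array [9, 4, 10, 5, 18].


For each element, count the later elements that are smaller than it:
  9 (index 0): smaller elements after it = [4, 5] -> 2
  4 (index 1): smaller elements after it = [] -> 0
  10 (index 2): smaller elements after it = [5] -> 1
  5 (index 3): smaller elements after it = [] -> 0
Total inversions = 2 + 0 + 1 + 0 = 3
Final answer: 3


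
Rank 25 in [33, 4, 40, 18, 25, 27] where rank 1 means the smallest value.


Sort ascending: [4, 18, 25, 27, 33, 40]
Find 25 in the sorted list.
25 is at position 3 (1-indexed).
Final answer: 3


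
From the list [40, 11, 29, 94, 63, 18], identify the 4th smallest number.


Sort ascending: [11, 18, 29, 40, 63, 94]
The 4th element (1-indexed) is at index 3.
Value = 40
Final answer: 40


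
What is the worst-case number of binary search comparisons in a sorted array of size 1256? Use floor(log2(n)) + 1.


Binary search halves the search space each step.
Maximum comparisons = floor(log2(1256)) + 1
log2(1256) = 10.2946
floor(log2(1256)) = 10, so 10 + 1 = 11
Final answer: 11


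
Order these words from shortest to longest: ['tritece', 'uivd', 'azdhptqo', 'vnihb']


Compute lengths:
  'tritece' has length 7
  'uivd' has length 4
  'azdhptqo' has length 8
  'vnihb' has length 5
Lengths in increasing order: 4 < 5 < 7 < 8
Listing the words in that order gives the answer.
Final answer: ['uivd', 'vnihb', 'tritece', 'azdhptqo']


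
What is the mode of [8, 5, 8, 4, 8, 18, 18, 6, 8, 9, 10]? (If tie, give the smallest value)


Count the frequency of each value:
  4 appears 1 time(s)
  5 appears 1 time(s)
  6 appears 1 time(s)
  8 appears 4 time(s)
  9 appears 1 time(s)
  10 appears 1 time(s)
  18 appears 2 time(s)
Maximum frequency is 4.
Only 8 reaches that frequency, so it is the mode.
Final answer: 8


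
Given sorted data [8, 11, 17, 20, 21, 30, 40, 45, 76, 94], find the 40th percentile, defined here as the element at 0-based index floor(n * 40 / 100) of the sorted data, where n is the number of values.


The dataset has n = 10 elements.
Index = floor(10 * 40 / 100) = floor(400 / 100) = floor(4) = 4
Counting from index 0 in the sorted data, the element at index 4 is 21.
Final answer: 21


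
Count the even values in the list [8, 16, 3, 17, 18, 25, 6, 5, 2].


Check each element:
  8 is even
  16 is even
  3 is odd
  17 is odd
  18 is even
  25 is odd
  6 is even
  5 is odd
  2 is even
Evens: [8, 16, 18, 6, 2]
Count of evens = 5
Final answer: 5


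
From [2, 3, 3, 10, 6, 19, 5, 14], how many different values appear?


List all unique values:
Distinct values: [2, 3, 5, 6, 10, 14, 19]
Count = 7
Final answer: 7


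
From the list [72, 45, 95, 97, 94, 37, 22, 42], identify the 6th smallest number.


Sort ascending: [22, 37, 42, 45, 72, 94, 95, 97]
The 6th element (1-indexed) is at index 5.
Value = 94
Final answer: 94


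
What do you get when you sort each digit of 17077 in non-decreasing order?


The number 17077 has digits: 1, 7, 0, 7, 7
Sorted: 0, 1, 7, 7, 7
Joining the sorted digits gives the result.
Final answer: 01777


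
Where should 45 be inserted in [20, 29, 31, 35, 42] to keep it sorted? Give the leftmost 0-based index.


List is sorted: [20, 29, 31, 35, 42]
We need the leftmost position where 45 can be inserted, i.e. the first index whose element is >= 45 (or the end of the list if none is).
Binary search with low=0, high=5 (0-based indices):
  low=0, high=5, mid=2: a[2]=31 < 45, so low = 3
  low=3, high=5, mid=4: a[4]=42 < 45, so low = 5
Now low = high = 5, so the insertion index is 5.
Final answer: 5


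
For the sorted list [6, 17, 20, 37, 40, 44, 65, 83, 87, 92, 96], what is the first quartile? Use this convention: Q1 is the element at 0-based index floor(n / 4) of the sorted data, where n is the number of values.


The list has n = 11 elements.
Q1 index = floor(11 / 4) = floor(2.75) = 2
Counting from index 0 in the sorted data, the element at index 2 is 20.
Final answer: 20


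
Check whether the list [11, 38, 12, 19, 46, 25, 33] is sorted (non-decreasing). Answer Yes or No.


Check consecutive pairs:
  11 <= 38? True
  38 <= 12? False
  12 <= 19? True
  19 <= 46? True
  46 <= 25? False
  25 <= 33? True
2 consecutive pair(s) are out of order, so the list is not sorted.
Final answer: No


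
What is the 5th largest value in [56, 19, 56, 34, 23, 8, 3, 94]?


Sort descending: [94, 56, 56, 34, 23, 19, 8, 3]
The 5th element (1-indexed) is at index 4.
Value = 23
Final answer: 23


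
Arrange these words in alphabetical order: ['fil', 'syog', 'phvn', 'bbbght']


Compare strings character by character (the first differing letter decides):
  'bbbght' < 'fil' since 'b' < 'f' at position 1
  'fil' < 'phvn' since 'f' < 'p' at position 1
  'phvn' < 'syog' since 'p' < 's' at position 1
Chaining these comparisons gives the alphabetical order.
Final answer: ['bbbght', 'fil', 'phvn', 'syog']


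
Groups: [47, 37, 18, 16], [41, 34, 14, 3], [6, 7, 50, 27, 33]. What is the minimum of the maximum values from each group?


Find max of each group:
  Group 1: [47, 37, 18, 16] -> max = 47
  Group 2: [41, 34, 14, 3] -> max = 41
  Group 3: [6, 7, 50, 27, 33] -> max = 50
Maxes: [47, 41, 50]
Minimum of maxes = 41
Final answer: 41


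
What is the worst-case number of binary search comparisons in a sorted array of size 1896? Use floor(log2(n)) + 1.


Binary search halves the search space each step.
Maximum comparisons = floor(log2(1896)) + 1
log2(1896) = 10.8887
floor(log2(1896)) = 10, so 10 + 1 = 11
Final answer: 11


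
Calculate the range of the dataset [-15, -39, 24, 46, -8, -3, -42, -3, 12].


Maximum value: 46
Minimum value: -42
Range = 46 - (-42) = 88
Final answer: 88


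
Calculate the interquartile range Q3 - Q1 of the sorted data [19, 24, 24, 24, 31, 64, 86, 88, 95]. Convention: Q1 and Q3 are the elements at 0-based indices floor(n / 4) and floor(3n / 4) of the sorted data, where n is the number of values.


The data has n = 9 elements.
Q1 index = floor(9 / 4) = floor(2.25) = 2; Q3 index = floor(3 * 9 / 4) = floor(6.75) = 6
Q1 = element at index 2 = 24
Q3 = element at index 6 = 86
IQR = 86 - 24 = 62
Final answer: 62


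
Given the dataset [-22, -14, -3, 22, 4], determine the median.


First, sort the list: [-22, -14, -3, 4, 22]
The list has 5 elements (odd count).
The middle index is 2 (0-based), and the element there is -3.
Final answer: -3


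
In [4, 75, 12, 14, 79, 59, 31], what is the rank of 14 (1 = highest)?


Sort descending: [79, 75, 59, 31, 14, 12, 4]
Find 14 in the sorted list.
14 is at position 5.
Final answer: 5


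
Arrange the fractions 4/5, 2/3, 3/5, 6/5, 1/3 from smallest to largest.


Convert to decimal for comparison:
  4/5 = 0.8
  2/3 = 0.6667
  3/5 = 0.6
  6/5 = 1.2
  1/3 = 0.3333
Decimals in increasing order: 0.3333 < 0.6 < 0.6667 < 0.8 < 1.2
Writing each back as its fraction gives the sorted order.
Final answer: 1/3, 3/5, 2/3, 4/5, 6/5


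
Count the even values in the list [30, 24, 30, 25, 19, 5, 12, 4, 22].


Check each element:
  30 is even
  24 is even
  30 is even
  25 is odd
  19 is odd
  5 is odd
  12 is even
  4 is even
  22 is even
Evens: [30, 24, 30, 12, 4, 22]
Count of evens = 6
Final answer: 6


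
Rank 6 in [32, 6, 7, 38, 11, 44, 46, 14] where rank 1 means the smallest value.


Sort ascending: [6, 7, 11, 14, 32, 38, 44, 46]
Find 6 in the sorted list.
6 is at position 1 (1-indexed).
Final answer: 1


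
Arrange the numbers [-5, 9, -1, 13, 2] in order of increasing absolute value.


Compute absolute values:
  |-5| = 5
  |9| = 9
  |-1| = 1
  |13| = 13
  |2| = 2
Absolute values in increasing order: 1 < 2 < 5 < 9 < 13
Listing the original numbers in that order gives the answer.
Final answer: [-1, 2, -5, 9, 13]


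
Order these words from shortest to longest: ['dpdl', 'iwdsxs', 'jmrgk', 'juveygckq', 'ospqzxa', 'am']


Compute lengths:
  'dpdl' has length 4
  'iwdsxs' has length 6
  'jmrgk' has length 5
  'juveygckq' has length 9
  'ospqzxa' has length 7
  'am' has length 2
Lengths in increasing order: 2 < 4 < 5 < 6 < 7 < 9
Listing the words in that order gives the answer.
Final answer: ['am', 'dpdl', 'jmrgk', 'iwdsxs', 'ospqzxa', 'juveygckq']


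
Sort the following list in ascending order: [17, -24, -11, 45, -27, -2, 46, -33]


Original list: [17, -24, -11, 45, -27, -2, 46, -33]
Repeatedly take the smallest remaining element:
  Remaining [17, -24, -11, 45, -27, -2, 46, -33] -> smallest is -33
  Remaining [17, -24, -11, 45, -27, -2, 46] -> smallest is -27
  Remaining [17, -24, -11, 45, -2, 46] -> smallest is -24
  Remaining [17, -11, 45, -2, 46] -> smallest is -11
  Remaining [17, 45, -2, 46] -> smallest is -2
  Remaining [17, 45, 46] -> smallest is 17
  Remaining [45, 46] -> smallest is 45
  Remaining [46] -> smallest is 46
Collecting the picks in order gives the sorted list.
Final answer: [-33, -27, -24, -11, -2, 17, 45, 46]


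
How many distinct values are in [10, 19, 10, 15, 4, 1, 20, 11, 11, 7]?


List all unique values:
Distinct values: [1, 4, 7, 10, 11, 15, 19, 20]
Count = 8
Final answer: 8


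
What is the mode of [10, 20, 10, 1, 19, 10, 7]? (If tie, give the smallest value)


Count the frequency of each value:
  1 appears 1 time(s)
  7 appears 1 time(s)
  10 appears 3 time(s)
  19 appears 1 time(s)
  20 appears 1 time(s)
Maximum frequency is 3.
Only 10 reaches that frequency, so it is the mode.
Final answer: 10


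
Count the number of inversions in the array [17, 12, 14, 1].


For each element, count the later elements that are smaller than it:
  17 (index 0): smaller elements after it = [12, 14, 1] -> 3
  12 (index 1): smaller elements after it = [1] -> 1
  14 (index 2): smaller elements after it = [1] -> 1
Total inversions = 3 + 1 + 1 = 5
Final answer: 5


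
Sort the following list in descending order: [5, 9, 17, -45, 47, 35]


Original list: [5, 9, 17, -45, 47, 35]
Repeatedly take the largest remaining element:
  Remaining [5, 9, 17, -45, 47, 35] -> largest is 47
  Remaining [5, 9, 17, -45, 35] -> largest is 35
  Remaining [5, 9, 17, -45] -> largest is 17
  Remaining [5, 9, -45] -> largest is 9
  Remaining [5, -45] -> largest is 5
  Remaining [-45] -> largest is -45
Collecting the picks in order gives the descending list.
Final answer: [47, 35, 17, 9, 5, -45]


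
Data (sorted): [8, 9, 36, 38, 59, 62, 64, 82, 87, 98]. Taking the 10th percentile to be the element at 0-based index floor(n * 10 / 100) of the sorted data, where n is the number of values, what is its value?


The dataset has n = 10 elements.
Index = floor(10 * 10 / 100) = floor(100 / 100) = floor(1) = 1
Counting from index 0 in the sorted data, the element at index 1 is 9.
Final answer: 9


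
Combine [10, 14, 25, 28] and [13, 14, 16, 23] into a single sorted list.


List A: [10, 14, 25, 28]
List B: [13, 14, 16, 23]
Repeatedly compare the front elements and take the smaller:
  10 vs 13 -> take 10
  14 vs 13 -> take 13
  14 vs 14 -> take 14
  25 vs 14 -> take 14
  25 vs 16 -> take 16
  25 vs 23 -> take 23
  B is exhausted; append the rest of A: [25, 28]
Final answer: [10, 13, 14, 14, 16, 23, 25, 28]


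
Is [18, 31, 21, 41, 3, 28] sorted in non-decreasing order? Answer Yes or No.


Check consecutive pairs:
  18 <= 31? True
  31 <= 21? False
  21 <= 41? True
  41 <= 3? False
  3 <= 28? True
2 consecutive pair(s) are out of order, so the list is not sorted.
Final answer: No


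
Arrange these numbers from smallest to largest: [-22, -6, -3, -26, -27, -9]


Original list: [-22, -6, -3, -26, -27, -9]
Repeatedly take the smallest remaining element:
  Remaining [-22, -6, -3, -26, -27, -9] -> smallest is -27
  Remaining [-22, -6, -3, -26, -9] -> smallest is -26
  Remaining [-22, -6, -3, -9] -> smallest is -22
  Remaining [-6, -3, -9] -> smallest is -9
  Remaining [-6, -3] -> smallest is -6
  Remaining [-3] -> smallest is -3
Collecting the picks in order gives the sorted list.
Final answer: [-27, -26, -22, -9, -6, -3]


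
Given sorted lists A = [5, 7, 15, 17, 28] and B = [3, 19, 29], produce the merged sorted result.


List A: [5, 7, 15, 17, 28]
List B: [3, 19, 29]
Repeatedly compare the front elements and take the smaller:
  5 vs 3 -> take 3
  5 vs 19 -> take 5
  7 vs 19 -> take 7
  15 vs 19 -> take 15
  17 vs 19 -> take 17
  28 vs 19 -> take 19
  28 vs 29 -> take 28
  A is exhausted; append the rest of B: [29]
Final answer: [3, 5, 7, 15, 17, 19, 28, 29]
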